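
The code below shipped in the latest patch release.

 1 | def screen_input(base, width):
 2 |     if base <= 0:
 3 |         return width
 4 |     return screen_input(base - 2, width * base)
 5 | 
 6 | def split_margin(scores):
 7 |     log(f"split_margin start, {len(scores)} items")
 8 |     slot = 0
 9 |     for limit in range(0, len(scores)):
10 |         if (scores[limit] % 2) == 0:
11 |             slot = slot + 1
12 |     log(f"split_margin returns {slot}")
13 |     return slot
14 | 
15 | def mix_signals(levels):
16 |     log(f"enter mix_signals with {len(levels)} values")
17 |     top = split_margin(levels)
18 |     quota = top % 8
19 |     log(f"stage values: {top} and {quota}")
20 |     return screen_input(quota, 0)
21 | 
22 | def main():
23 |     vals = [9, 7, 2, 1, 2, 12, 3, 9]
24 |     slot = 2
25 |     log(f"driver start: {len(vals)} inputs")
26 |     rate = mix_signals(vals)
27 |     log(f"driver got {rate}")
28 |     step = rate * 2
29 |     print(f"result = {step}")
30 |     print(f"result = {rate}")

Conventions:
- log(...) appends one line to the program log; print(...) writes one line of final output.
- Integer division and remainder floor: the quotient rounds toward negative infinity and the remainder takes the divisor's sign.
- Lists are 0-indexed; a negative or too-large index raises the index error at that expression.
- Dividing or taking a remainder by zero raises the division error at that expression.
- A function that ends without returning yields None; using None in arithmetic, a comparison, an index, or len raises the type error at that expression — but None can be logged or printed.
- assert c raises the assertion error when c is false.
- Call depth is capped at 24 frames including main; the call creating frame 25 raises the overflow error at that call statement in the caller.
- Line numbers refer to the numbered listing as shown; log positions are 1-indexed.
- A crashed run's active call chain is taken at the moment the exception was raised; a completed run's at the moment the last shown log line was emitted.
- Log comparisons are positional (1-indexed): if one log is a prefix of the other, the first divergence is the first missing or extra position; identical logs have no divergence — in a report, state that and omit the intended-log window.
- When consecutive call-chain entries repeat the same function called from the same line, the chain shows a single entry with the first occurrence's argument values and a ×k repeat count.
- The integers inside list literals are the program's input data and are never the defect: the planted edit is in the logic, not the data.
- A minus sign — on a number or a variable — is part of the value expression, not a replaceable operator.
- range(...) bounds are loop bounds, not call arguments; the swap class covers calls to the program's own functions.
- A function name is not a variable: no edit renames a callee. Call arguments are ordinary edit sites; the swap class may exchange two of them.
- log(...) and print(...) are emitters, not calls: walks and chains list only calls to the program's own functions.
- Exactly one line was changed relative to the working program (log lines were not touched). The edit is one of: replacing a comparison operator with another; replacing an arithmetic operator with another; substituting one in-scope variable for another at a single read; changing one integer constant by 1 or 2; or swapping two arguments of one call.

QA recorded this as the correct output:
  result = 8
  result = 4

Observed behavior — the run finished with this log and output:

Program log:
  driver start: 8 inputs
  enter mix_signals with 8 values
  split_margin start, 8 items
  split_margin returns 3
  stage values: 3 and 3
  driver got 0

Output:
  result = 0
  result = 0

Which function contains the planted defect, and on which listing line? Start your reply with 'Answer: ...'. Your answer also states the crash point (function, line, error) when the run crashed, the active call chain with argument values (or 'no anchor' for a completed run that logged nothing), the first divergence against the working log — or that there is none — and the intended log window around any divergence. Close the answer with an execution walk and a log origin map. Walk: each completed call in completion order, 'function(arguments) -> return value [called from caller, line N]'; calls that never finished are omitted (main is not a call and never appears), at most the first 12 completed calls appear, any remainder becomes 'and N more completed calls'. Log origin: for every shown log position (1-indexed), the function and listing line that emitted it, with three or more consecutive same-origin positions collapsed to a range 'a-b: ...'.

Answer: the defect is in screen_input at line 4.
Core observation: At log position 6 the runs split — shown 'driver got 0', but the working version logs 'driver got 4'.
Call chain: main.
First divergence: position 6 — the shown line 'driver got 0' should read 'driver got 4'.
Intended log window:
  4: split_margin returns 3
  5: stage values: 3 and 3
  6: driver got 4
Execution walk:
  split_margin([9, 7, 2, 1, 2, 12, 3, 9]) -> 3  [called from mix_signals, line 17]
  screen_input(-1, 0) -> 0  [called from screen_input, line 4]
  screen_input(1, 0) -> 0  [called from screen_input, line 4]
  screen_input(3, 0) -> 0  [called from mix_signals, line 20]
  mix_signals([9, 7, 2, 1, 2, 12, 3, 9]) -> 0  [called from main, line 26]
Log origins:
  1 — main, line 25
  2 — mix_signals, line 16
  3 — split_margin, line 7
  4 — split_margin, line 12
  5 — mix_signals, line 19
  6 — main, line 27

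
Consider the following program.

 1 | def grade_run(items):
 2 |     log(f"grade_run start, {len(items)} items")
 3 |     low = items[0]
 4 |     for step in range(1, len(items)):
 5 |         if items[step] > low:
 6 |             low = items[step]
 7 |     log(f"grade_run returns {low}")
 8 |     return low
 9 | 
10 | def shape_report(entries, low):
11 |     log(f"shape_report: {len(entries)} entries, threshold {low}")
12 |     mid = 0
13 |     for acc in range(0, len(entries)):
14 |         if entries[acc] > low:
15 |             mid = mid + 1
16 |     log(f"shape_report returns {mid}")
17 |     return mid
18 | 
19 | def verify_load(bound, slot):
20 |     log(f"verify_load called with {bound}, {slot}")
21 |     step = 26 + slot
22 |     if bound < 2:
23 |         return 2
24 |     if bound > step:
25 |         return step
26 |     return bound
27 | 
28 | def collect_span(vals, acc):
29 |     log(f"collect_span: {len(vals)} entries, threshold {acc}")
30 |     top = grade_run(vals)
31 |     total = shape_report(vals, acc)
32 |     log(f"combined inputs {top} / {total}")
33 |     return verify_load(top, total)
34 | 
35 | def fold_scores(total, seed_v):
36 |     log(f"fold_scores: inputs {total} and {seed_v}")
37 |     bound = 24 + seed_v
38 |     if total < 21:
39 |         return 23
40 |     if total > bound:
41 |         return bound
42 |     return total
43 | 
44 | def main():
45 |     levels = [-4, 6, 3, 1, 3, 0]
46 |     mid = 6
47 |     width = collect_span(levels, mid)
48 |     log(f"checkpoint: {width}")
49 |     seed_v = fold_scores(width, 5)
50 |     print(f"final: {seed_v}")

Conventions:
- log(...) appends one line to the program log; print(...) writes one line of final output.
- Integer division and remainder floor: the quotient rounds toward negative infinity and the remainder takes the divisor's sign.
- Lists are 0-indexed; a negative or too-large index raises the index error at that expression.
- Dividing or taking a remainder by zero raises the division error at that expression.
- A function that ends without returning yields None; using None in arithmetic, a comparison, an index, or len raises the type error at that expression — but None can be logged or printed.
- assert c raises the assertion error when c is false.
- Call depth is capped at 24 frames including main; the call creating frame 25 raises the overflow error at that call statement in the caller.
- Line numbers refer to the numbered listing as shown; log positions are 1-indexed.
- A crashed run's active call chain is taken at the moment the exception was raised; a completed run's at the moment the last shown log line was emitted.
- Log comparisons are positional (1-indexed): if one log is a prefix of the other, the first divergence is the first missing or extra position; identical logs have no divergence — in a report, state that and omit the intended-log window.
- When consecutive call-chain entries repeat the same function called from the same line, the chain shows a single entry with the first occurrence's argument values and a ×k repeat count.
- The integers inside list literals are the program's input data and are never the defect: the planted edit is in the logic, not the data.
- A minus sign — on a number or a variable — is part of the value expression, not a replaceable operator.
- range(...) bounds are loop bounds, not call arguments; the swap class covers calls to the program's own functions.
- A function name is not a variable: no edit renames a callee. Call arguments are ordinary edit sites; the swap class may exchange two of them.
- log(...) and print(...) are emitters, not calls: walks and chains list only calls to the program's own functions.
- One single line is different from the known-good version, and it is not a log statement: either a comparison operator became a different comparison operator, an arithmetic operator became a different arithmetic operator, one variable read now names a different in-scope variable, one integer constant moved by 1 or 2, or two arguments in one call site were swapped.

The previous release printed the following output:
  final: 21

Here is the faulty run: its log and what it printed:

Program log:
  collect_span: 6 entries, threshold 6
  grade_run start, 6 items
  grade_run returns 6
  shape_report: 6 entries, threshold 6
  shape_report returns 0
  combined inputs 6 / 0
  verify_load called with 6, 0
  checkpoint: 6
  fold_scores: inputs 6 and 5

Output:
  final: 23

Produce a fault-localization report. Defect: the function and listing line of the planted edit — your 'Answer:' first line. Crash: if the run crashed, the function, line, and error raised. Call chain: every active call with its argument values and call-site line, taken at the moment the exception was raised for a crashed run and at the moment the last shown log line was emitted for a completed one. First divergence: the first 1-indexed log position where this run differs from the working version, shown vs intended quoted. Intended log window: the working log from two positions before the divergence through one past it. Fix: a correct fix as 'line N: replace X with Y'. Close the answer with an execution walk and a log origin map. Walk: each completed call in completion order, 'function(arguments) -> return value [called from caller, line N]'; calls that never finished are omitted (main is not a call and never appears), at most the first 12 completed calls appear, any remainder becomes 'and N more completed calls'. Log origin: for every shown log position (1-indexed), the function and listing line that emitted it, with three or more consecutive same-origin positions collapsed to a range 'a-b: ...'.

Answer: the defect is in fold_scores at line 39.
Key observation: The logs agree in full; only the final output differs.
Call chain: main -> fold_scores(6, 5) (called at line 49).
First divergence: none (the log streams are identical).
Execution walk:
  grade_run([-4, 6, 3, 1, 3, 0]) -> 6  [called from collect_span, line 30]
  shape_report([-4, 6, 3, 1, 3, 0], 6) -> 0  [called from collect_span, line 31]
  verify_load(6, 0) -> 6  [called from collect_span, line 33]
  collect_span([-4, 6, 3, 1, 3, 0], 6) -> 6  [called from main, line 47]
  fold_scores(6, 5) -> 23  [called from main, line 49]
Log origin:
  1 — collect_span, line 29
  2 — grade_run, line 2
  3 — grade_run, line 7
  4 — shape_report, line 11
  5 — shape_report, line 16
  6 — collect_span, line 32
  7 — verify_load, line 20
  8 — main, line 48
  9 — fold_scores, line 36
A correct fix: line 39: replace `23` with `21`.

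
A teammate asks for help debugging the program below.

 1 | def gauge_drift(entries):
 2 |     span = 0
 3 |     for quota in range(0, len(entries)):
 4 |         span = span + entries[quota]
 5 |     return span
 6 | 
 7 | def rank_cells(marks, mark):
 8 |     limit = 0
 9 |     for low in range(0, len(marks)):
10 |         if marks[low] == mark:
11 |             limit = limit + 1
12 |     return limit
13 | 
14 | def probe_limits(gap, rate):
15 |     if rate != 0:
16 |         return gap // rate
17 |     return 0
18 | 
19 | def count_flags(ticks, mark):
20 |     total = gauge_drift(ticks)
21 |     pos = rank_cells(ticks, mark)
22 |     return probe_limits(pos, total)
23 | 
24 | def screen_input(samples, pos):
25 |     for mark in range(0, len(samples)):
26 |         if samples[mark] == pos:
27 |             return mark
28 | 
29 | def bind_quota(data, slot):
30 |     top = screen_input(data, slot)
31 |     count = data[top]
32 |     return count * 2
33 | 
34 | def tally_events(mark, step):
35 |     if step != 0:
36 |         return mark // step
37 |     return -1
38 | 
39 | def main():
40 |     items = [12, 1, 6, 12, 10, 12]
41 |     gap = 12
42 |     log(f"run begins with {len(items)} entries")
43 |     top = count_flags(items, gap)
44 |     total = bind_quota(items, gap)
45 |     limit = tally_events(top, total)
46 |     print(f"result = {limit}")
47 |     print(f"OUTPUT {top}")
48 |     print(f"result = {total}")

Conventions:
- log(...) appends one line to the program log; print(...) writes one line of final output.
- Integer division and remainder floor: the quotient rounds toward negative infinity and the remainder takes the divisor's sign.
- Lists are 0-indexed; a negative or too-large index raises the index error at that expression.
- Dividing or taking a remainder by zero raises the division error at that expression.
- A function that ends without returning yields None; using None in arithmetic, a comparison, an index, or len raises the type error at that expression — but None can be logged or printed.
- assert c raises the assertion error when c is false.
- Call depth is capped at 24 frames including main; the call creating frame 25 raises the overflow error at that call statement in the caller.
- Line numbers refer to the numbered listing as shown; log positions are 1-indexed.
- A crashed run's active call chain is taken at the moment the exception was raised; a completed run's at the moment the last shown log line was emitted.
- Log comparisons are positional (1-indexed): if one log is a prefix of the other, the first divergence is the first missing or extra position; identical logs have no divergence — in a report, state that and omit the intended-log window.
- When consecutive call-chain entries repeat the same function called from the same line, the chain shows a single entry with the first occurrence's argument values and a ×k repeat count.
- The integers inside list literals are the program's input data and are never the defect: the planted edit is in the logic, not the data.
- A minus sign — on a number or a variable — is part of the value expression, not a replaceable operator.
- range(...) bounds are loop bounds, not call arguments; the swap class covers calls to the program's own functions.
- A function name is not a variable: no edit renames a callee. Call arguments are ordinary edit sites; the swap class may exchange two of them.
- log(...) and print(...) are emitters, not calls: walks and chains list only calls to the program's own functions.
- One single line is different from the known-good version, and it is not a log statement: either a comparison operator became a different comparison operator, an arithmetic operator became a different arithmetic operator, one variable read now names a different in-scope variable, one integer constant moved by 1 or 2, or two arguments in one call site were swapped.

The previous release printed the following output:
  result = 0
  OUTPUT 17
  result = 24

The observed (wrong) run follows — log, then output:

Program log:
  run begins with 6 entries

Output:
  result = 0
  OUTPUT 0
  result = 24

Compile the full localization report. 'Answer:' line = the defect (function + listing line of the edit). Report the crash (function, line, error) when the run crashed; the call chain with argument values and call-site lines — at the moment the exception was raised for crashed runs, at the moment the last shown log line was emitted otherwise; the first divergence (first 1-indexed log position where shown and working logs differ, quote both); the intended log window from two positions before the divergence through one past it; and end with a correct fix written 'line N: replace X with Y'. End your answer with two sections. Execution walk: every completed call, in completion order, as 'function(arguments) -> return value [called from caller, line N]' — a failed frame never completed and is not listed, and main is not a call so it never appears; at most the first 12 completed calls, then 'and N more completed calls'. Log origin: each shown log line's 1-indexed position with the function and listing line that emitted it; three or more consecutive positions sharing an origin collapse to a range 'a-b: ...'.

Answer: the defect is in count_flags at line 22.
Key observation: The logs agree in full; only the final output differs.
Call chain: main.
First divergence: none; the two logs match at every position.
Execution walk:
  gauge_drift([12, 1, 6, 12, 10, 12]) -> 53  [called from count_flags, line 20]
  rank_cells([12, 1, 6, 12, 10, 12], 12) -> 3  [called from count_flags, line 21]
  probe_limits(3, 53) -> 0  [called from count_flags, line 22]
  count_flags([12, 1, 6, 12, 10, 12], 12) -> 0  [called from main, line 43]
  screen_input([12, 1, 6, 12, 10, 12], 12) -> 0  [called from bind_quota, line 30]
  bind_quota([12, 1, 6, 12, 10, 12], 12) -> 24  [called from main, line 44]
  tally_events(0, 24) -> 0  [called from main, line 45]
Origin of each log line:
  1: from main, line 42
A correct fix: line 22: replace `probe_limits(pos, total)` with `probe_limits(total, pos)`.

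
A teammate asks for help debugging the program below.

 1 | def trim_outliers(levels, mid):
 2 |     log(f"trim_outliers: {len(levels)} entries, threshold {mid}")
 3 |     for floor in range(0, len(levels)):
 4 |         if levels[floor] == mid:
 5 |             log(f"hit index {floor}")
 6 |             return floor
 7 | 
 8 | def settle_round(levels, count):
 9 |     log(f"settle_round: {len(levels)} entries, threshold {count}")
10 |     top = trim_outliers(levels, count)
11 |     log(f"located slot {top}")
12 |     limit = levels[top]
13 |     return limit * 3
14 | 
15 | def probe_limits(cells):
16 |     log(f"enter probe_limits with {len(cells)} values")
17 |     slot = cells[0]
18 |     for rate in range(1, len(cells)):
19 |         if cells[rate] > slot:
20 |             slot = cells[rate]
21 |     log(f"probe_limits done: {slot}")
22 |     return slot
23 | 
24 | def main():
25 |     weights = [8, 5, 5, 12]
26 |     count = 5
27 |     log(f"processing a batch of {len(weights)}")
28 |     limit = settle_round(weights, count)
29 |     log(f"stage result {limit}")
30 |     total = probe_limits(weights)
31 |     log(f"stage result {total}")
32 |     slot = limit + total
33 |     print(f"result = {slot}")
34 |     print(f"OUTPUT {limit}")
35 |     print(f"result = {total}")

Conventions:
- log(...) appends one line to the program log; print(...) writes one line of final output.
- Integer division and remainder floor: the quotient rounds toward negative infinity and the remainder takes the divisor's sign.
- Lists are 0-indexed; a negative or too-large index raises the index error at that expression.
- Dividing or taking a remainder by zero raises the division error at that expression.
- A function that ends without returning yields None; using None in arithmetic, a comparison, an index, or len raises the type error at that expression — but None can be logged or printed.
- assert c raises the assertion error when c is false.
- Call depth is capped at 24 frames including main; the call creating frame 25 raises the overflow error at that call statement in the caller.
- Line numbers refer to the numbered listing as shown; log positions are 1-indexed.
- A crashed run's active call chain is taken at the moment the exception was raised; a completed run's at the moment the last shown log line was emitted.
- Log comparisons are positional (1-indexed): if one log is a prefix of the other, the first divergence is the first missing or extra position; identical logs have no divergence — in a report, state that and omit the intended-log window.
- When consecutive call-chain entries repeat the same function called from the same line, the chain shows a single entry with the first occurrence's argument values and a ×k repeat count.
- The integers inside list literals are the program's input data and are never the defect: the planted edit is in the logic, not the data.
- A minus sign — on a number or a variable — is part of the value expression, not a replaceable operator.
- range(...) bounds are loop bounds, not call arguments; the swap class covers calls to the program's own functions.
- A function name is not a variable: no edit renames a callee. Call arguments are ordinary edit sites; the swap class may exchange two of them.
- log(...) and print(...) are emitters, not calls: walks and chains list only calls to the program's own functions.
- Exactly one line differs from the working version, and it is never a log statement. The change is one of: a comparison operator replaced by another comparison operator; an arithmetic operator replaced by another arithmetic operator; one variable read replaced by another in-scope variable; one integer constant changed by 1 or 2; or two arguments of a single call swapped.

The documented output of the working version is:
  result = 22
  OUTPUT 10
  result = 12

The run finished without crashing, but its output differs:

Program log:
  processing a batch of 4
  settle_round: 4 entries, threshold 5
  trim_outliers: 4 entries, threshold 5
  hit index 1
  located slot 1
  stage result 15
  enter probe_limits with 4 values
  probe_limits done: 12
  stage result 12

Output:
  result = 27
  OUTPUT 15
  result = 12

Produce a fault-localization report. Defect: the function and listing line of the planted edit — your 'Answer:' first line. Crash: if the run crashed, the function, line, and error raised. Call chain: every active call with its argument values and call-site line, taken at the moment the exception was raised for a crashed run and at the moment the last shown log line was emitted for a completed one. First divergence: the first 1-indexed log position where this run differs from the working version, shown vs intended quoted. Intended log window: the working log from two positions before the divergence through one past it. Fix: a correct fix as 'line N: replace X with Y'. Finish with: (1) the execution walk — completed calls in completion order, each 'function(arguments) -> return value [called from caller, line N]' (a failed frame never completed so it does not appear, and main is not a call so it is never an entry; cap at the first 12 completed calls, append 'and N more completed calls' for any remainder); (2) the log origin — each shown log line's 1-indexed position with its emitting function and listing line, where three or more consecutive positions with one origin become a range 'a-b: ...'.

Answer: the defect is in settle_round at line 13.
Key fact: The log first diverges at position 6: the faulty run prints 'stage result 15' where the working version prints 'stage result 10'.
Call chain: main.
First divergence: position 6 — shown 'stage result 15', intended 'stage result 10'.
Intended log window:
  4: hit index 1
  5: located slot 1
  6: stage result 10
  7: enter probe_limits with 4 values
Execution walk:
  trim_outliers([8, 5, 5, 12], 5) -> 1  [called from settle_round, line 10]
  settle_round([8, 5, 5, 12], 5) -> 15  [called from main, line 28]
  probe_limits([8, 5, 5, 12]) -> 12  [called from main, line 30]
Origin of each log line:
  1: logged in main at line 27
  2: logged in settle_round at line 9
  3: logged in trim_outliers at line 2
  4: logged in trim_outliers at line 5
  5: logged in settle_round at line 11
  6: logged in main at line 29
  7: logged in probe_limits at line 16
  8: logged in probe_limits at line 21
  9: logged in main at line 31
A correct fix: line 13: replace `3` with `2`.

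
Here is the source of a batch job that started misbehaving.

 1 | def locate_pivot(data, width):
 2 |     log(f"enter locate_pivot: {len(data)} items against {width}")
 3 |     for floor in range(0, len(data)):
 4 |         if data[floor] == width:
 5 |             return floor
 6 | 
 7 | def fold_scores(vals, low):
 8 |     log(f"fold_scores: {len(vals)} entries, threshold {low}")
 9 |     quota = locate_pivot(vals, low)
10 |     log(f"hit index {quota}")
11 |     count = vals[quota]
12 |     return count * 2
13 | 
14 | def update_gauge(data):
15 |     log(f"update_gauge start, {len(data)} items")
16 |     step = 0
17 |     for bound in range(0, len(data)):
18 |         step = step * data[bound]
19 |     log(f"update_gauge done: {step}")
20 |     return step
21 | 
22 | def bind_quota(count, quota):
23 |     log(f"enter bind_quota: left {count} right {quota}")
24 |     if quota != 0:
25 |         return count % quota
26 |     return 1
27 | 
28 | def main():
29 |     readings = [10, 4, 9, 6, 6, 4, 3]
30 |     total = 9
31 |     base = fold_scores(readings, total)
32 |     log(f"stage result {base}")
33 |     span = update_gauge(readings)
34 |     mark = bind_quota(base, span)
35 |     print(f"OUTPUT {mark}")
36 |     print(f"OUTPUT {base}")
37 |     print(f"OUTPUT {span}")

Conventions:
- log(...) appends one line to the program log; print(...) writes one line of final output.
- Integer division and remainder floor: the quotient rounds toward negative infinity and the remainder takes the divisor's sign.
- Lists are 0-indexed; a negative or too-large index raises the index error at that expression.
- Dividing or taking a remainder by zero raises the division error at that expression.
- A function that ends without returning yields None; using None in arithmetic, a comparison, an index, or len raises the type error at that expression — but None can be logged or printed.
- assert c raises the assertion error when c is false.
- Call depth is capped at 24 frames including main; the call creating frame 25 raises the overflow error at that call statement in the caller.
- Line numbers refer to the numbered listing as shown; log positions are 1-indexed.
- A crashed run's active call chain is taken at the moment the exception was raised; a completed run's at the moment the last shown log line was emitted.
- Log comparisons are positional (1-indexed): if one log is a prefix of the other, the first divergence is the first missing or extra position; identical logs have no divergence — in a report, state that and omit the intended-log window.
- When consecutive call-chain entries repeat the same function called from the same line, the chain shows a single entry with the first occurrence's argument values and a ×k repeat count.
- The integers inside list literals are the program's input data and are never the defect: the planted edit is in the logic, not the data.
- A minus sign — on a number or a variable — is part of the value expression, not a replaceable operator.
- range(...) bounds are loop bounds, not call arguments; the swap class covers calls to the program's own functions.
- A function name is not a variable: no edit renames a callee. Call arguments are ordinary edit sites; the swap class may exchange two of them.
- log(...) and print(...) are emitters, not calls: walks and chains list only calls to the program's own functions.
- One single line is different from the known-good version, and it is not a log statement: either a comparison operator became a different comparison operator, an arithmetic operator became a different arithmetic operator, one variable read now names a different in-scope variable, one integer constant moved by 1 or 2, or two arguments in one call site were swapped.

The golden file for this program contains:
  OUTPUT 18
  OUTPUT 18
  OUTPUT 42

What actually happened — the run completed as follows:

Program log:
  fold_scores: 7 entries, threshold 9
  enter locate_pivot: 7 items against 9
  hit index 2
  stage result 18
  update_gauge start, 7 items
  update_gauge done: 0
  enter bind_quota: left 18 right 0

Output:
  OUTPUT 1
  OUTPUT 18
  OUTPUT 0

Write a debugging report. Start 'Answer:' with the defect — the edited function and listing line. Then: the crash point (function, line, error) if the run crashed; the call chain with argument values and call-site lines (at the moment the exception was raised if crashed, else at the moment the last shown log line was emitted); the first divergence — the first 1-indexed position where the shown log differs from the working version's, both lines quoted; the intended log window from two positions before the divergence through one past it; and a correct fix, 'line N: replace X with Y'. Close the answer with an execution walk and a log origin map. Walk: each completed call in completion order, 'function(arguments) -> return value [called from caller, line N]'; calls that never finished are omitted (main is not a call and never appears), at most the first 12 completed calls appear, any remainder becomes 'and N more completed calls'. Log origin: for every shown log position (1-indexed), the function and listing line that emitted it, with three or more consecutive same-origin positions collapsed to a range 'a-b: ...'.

Answer: the defect is in update_gauge at line 18.
The tell: Everything matches until log position 6, which reads 'update_gauge done: 0' in place of 'update_gauge done: 42'.
Call chain: main -> bind_quota(18, 0) (called at line 34).
First divergence: position 6 — the shown line 'update_gauge done: 0' should read 'update_gauge done: 42'.
Intended log window:
  4: stage result 18
  5: update_gauge start, 7 items
  6: update_gauge done: 42
  7: enter bind_quota: left 18 right 42
Execution walk:
  locate_pivot([10, 4, 9, 6, 6, 4, 3], 9) -> 2  [called from fold_scores, line 9]
  fold_scores([10, 4, 9, 6, 6, 4, 3], 9) -> 18  [called from main, line 31]
  update_gauge([10, 4, 9, 6, 6, 4, 3]) -> 0  [called from main, line 33]
  bind_quota(18, 0) -> 1  [called from main, line 34]
Log origins:
  1 — fold_scores, line 8
  2 — locate_pivot, line 2
  3 — fold_scores, line 10
  4 — main, line 32
  5 — update_gauge, line 15
  6 — update_gauge, line 19
  7 — bind_quota, line 23
A correct fix: line 18: replace `*` with `+`.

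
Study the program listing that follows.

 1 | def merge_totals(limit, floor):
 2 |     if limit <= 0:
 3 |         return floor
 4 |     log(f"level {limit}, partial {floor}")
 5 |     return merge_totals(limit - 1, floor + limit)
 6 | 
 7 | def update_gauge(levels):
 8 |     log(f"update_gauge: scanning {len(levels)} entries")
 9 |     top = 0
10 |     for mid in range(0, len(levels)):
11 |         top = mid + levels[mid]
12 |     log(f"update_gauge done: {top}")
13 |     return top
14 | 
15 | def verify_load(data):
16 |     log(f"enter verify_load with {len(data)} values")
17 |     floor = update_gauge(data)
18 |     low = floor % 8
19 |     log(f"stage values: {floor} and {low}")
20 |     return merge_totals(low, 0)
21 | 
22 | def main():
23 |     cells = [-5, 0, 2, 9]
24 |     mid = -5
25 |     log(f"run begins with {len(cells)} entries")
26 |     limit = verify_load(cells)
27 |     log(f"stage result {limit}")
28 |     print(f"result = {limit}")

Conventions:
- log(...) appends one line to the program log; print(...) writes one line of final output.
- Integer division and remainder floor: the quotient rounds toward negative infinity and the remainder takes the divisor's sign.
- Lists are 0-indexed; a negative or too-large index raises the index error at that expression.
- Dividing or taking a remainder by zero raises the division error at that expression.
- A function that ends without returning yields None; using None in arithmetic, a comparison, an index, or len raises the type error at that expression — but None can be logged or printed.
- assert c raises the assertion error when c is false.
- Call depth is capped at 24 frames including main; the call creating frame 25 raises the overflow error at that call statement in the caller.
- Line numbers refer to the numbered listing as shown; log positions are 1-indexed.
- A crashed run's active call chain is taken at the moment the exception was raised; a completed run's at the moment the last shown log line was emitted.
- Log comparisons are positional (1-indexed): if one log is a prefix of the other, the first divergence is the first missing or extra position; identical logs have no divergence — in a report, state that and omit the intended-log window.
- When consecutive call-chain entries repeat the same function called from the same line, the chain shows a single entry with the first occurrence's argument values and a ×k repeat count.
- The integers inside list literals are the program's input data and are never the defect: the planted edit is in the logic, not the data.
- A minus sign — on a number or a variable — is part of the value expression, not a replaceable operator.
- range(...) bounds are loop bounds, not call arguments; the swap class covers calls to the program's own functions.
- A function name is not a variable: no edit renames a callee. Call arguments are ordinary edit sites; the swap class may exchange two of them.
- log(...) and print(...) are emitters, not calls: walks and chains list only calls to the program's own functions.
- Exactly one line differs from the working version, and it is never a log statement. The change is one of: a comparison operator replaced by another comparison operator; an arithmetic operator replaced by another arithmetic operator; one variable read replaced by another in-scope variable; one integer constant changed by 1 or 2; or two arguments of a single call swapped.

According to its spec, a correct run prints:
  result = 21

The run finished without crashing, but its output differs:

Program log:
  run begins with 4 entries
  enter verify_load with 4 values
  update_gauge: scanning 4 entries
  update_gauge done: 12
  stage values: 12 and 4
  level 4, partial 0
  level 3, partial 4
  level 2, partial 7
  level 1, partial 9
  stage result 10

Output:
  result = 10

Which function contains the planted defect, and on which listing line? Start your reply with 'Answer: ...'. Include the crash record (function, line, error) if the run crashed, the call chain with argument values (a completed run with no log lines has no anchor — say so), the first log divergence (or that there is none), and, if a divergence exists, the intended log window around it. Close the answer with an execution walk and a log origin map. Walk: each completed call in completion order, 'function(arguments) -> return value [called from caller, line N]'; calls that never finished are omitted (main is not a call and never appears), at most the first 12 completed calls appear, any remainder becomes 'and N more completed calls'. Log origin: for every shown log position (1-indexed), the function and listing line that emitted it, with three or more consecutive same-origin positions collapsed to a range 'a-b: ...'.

Answer: the defect is in update_gauge at line 11.
The tell: Position 4 is the first bad log line: 'update_gauge done: 12' should read 'update_gauge done: 6'.
Call chain: main.
First divergence: position 4; shown 'update_gauge done: 12' vs intended 'update_gauge done: 6'.
Intended log window:
  2: enter verify_load with 4 values
  3: update_gauge: scanning 4 entries
  4: update_gauge done: 6
  5: stage values: 6 and 6
Execution walk:
  update_gauge([-5, 0, 2, 9]) -> 12  [called from verify_load, line 17]
  merge_totals(0, 10) -> 10  [called from merge_totals, line 5]
  merge_totals(1, 9) -> 10  [called from merge_totals, line 5]
  merge_totals(2, 7) -> 10  [called from merge_totals, line 5]
  merge_totals(3, 4) -> 10  [called from merge_totals, line 5]
  merge_totals(4, 0) -> 10  [called from verify_load, line 20]
  verify_load([-5, 0, 2, 9]) -> 10  [called from main, line 26]
Log origin:
  1: from main, line 25
  2: from verify_load, line 16
  3: from update_gauge, line 8
  4: from update_gauge, line 12
  5: from verify_load, line 19
  6-9: from merge_totals, line 4
  10: from main, line 27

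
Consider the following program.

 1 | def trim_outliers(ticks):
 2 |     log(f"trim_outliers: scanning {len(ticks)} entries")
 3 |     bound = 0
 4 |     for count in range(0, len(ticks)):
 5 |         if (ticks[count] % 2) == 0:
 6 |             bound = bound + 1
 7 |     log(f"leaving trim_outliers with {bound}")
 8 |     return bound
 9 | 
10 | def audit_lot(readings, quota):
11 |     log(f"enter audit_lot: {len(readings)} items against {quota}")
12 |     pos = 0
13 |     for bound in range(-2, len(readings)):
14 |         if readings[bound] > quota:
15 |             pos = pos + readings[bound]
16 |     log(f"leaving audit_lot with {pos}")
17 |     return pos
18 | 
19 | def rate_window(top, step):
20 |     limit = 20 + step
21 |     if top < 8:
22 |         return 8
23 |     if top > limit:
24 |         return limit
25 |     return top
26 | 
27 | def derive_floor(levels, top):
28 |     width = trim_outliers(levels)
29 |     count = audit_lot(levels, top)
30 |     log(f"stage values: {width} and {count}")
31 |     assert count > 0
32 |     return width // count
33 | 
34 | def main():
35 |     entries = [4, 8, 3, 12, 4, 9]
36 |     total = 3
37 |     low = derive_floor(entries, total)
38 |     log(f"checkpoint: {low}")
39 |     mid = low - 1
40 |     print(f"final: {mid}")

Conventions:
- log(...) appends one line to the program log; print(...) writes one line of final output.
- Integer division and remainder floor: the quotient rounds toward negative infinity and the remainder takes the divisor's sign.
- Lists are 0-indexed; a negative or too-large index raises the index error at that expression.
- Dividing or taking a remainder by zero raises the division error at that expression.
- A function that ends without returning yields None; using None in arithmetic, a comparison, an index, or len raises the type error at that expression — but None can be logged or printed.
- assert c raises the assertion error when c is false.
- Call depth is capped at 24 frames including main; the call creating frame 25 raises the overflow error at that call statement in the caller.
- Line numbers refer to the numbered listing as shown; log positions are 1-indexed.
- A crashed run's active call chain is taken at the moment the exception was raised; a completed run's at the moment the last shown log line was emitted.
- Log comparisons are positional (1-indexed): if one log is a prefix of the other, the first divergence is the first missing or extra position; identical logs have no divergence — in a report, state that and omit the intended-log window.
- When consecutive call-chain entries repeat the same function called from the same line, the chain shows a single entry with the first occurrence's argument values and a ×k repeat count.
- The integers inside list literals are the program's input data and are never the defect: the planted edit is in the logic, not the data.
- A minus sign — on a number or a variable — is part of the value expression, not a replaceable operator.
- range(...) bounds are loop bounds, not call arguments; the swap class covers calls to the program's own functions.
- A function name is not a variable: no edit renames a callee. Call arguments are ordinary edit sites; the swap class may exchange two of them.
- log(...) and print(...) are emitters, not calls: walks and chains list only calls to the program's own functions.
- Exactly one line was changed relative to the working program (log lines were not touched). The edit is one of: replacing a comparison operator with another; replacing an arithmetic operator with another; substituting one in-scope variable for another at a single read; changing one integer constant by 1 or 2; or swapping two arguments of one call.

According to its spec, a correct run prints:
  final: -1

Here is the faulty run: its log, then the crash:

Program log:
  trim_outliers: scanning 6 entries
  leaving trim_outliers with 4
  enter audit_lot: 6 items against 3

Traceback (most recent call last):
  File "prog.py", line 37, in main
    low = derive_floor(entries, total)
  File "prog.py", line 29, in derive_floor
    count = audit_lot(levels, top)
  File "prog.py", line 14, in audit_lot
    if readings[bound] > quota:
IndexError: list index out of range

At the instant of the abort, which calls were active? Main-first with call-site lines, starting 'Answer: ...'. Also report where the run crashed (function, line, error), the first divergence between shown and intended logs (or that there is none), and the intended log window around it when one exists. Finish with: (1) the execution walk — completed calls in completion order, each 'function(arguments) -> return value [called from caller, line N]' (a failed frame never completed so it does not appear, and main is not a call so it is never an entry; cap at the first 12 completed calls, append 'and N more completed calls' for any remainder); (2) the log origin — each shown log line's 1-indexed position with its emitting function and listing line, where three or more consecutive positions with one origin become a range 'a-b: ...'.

Answer: main -> derive_floor (called at line 37) -> audit_lot (called at line 29).
The tell: A complete run would log 'leaving audit_lot with 37' next, but this one stopped at 3 lines.
Crash: audit_lot, line 14, IndexError.
First divergence: position 4 — the faulty run's log ends after 3 lines; the working version continues with 'leaving audit_lot with 37'.
Intended log window:
  2: leaving trim_outliers with 4
  3: enter audit_lot: 6 items against 3
  4: leaving audit_lot with 37
  5: stage values: 4 and 37
Execution walk:
  trim_outliers([4, 8, 3, 12, 4, 9]) -> 4  [called from derive_floor, line 28]
Log origin:
  1: from trim_outliers, line 2
  2: from trim_outliers, line 7
  3: from audit_lot, line 11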